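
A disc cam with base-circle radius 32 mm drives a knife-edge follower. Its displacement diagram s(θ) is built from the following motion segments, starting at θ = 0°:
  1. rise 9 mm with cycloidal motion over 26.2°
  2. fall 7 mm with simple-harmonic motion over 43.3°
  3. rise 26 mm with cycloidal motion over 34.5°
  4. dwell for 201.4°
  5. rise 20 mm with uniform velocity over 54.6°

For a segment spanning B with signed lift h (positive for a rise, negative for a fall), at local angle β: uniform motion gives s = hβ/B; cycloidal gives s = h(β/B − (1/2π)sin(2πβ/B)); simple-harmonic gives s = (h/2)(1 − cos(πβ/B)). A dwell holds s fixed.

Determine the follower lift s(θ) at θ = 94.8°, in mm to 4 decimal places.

seg 1 [0°–26.2°] cycloidal, h=9: full span → s += 9 → s = 9.0000
seg 2 [26.2°–69.5°] simple-harmonic, h=-7: full span → s += -7 → s = 2.0000
seg 3 [69.5°–104°] cycloidal, h=26: θ=94.8° here. β=25.3, B=34.5. 26·(0.7333 − sin(2π·0.7333)/(2π)) = 23.1820 → s = 25.1820

25.1820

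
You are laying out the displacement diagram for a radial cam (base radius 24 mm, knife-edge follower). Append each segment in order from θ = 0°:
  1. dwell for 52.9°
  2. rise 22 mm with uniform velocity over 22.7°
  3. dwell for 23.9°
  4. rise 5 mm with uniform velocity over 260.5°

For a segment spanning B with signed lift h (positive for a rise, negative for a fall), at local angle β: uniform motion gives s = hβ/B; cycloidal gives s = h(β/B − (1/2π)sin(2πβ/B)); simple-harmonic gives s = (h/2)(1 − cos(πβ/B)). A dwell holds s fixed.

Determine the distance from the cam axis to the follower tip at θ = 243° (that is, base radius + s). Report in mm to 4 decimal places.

seg 1 [0°–52.9°] dwell: s stays 0.0000
seg 2 [52.9°–75.6°] uniform, h=22: full span → s += 22 → s = 22.0000
seg 3 [75.6°–99.5°] dwell: s stays 22.0000
seg 4 [99.5°–360°] uniform, h=5: θ=243° here. β=143.5, B=260.5. 5·143.5/260.5 = 2.7543 → s = 24.7543
radial distance = base radius + s = 24 + 24.7543 = 48.7543

48.7543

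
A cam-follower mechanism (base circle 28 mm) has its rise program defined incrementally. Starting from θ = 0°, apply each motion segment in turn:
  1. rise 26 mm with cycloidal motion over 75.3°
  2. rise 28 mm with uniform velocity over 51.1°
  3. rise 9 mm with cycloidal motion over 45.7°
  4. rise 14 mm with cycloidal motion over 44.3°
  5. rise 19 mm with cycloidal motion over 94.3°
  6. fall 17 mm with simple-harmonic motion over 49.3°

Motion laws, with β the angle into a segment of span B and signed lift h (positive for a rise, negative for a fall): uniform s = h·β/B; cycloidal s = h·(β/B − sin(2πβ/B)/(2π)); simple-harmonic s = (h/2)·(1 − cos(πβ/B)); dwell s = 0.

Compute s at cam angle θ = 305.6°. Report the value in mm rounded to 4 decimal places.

seg 1 [0°–75.3°] cycloidal, h=26: full span → s += 26 → s = 26.0000
seg 2 [75.3°–126.4°] uniform, h=28: full span → s += 28 → s = 54.0000
seg 3 [126.4°–172.1°] cycloidal, h=9: full span → s += 9 → s = 63.0000
seg 4 [172.1°–216.4°] cycloidal, h=14: full span → s += 14 → s = 77.0000
seg 5 [216.4°–310.7°] cycloidal, h=19: θ=305.6° here. β=89.2, B=94.3. 19·(0.9459 − sin(2π·0.9459)/(2π)) = 18.9803 → s = 95.9803

95.9803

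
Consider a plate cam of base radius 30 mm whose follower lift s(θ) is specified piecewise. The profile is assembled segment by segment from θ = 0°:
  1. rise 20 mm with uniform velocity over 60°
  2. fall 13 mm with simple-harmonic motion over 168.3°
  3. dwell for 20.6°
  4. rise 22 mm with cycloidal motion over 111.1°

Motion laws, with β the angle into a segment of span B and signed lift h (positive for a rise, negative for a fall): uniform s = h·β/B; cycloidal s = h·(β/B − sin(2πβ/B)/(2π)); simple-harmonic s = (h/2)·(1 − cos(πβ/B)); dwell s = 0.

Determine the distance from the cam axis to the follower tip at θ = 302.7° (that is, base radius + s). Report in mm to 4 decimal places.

seg 1 [0°–60°] uniform, h=20: full span → s += 20 → s = 20.0000
seg 2 [60°–228.3°] simple-harmonic, h=-13: full span → s += -13 → s = 7.0000
seg 3 [228.3°–248.9°] dwell: s stays 7.0000
seg 4 [248.9°–360°] cycloidal, h=22: θ=302.7° here. β=53.8, B=111.1. 22·(0.4842 − sin(2π·0.4842)/(2π)) = 10.3075 → s = 17.3075
radial distance = base radius + s = 30 + 17.3075 = 47.3075

47.3075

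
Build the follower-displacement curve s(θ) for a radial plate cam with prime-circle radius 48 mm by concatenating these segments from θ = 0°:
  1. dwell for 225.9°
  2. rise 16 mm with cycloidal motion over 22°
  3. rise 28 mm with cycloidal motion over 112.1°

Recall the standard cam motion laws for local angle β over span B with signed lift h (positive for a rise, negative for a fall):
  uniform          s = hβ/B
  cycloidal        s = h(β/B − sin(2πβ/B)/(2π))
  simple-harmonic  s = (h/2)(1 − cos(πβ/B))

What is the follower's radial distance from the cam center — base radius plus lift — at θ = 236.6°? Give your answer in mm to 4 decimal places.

seg 1 [0°–225.9°] dwell: s stays 0.0000
seg 2 [225.9°–247.9°] cycloidal, h=16: θ=236.6° here. β=10.7, B=22. 16·(0.4864 − sin(2π·0.4864)/(2π)) = 7.5639 → s = 7.5639
radial distance = base radius + s = 48 + 7.5639 = 55.5639

55.5639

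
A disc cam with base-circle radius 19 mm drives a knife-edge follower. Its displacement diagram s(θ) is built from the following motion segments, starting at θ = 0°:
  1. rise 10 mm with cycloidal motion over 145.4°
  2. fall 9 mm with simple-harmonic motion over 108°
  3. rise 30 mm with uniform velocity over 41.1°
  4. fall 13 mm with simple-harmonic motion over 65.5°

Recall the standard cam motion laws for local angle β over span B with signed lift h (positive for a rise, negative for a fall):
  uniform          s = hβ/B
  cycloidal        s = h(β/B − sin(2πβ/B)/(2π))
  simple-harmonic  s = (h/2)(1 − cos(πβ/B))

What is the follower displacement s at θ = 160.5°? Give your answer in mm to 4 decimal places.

seg 1 [0°–145.4°] cycloidal, h=10: full span → s += 10 → s = 10.0000
seg 2 [145.4°–253.4°] simple-harmonic, h=-9: θ=160.5° here. β=15.1, B=108. -9/2·(1 − cos(π·0.1398)) = -0.4272 → s = 9.5728

9.5728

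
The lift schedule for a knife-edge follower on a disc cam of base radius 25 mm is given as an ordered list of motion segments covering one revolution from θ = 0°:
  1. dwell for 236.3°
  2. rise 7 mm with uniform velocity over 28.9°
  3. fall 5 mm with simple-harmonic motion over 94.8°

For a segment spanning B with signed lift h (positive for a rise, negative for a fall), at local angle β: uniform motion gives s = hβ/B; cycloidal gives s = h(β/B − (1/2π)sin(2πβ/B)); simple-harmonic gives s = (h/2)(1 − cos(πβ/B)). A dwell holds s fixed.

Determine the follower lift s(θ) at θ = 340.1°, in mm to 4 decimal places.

seg 1 [0°–236.3°] dwell: s stays 0.0000
seg 2 [236.3°–265.2°] uniform, h=7: full span → s += 7 → s = 7.0000
seg 3 [265.2°–360°] simple-harmonic, h=-5: θ=340.1° here. β=74.9, B=94.8. -5/2·(1 − cos(π·0.7901)) = -4.4758 → s = 2.5242

2.5242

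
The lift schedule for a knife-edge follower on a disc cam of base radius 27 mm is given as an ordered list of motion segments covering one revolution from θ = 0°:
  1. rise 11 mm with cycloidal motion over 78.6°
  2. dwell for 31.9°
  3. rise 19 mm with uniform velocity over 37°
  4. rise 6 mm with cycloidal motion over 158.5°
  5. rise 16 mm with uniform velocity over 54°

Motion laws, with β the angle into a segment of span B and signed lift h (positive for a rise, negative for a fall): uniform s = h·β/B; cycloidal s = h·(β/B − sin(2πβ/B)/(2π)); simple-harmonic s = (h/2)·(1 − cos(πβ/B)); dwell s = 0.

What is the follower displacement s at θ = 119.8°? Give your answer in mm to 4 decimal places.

seg 1 [0°–78.6°] cycloidal, h=11: full span → s += 11 → s = 11.0000
seg 2 [78.6°–110.5°] dwell: s stays 11.0000
seg 3 [110.5°–147.5°] uniform, h=19: θ=119.8° here. β=9.3, B=37. 19·9.3/37 = 4.7757 → s = 15.7757

15.7757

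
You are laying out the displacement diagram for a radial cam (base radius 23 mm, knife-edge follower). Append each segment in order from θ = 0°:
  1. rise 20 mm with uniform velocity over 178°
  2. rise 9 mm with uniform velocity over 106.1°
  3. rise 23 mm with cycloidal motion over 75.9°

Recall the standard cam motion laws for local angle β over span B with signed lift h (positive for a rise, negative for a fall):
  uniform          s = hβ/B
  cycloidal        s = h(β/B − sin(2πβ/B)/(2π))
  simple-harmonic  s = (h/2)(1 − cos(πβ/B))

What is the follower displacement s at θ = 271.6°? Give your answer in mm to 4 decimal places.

seg 1 [0°–178°] uniform, h=20: full span → s += 20 → s = 20.0000
seg 2 [178°–284.1°] uniform, h=9: θ=271.6° here. β=93.6, B=106.1. 9·93.6/106.1 = 7.9397 → s = 27.9397

27.9397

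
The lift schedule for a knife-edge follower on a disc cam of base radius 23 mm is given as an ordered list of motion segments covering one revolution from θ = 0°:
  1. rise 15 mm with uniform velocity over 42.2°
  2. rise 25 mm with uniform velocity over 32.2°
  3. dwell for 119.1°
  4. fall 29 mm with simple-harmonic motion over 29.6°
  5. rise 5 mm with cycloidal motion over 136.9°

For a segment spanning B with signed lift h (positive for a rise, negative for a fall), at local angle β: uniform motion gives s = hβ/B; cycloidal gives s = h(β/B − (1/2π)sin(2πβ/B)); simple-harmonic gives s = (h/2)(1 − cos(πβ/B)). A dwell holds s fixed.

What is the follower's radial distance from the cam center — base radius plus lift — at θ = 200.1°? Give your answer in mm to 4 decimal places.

seg 1 [0°–42.2°] uniform, h=15: full span → s += 15 → s = 15.0000
seg 2 [42.2°–74.4°] uniform, h=25: full span → s += 25 → s = 40.0000
seg 3 [74.4°–193.5°] dwell: s stays 40.0000
seg 4 [193.5°–223.1°] simple-harmonic, h=-29: θ=200.1° here. β=6.6, B=29.6. -29/2·(1 − cos(π·0.2230)) = -3.4144 → s = 36.5856
radial distance = base radius + s = 23 + 36.5856 = 59.5856

59.5856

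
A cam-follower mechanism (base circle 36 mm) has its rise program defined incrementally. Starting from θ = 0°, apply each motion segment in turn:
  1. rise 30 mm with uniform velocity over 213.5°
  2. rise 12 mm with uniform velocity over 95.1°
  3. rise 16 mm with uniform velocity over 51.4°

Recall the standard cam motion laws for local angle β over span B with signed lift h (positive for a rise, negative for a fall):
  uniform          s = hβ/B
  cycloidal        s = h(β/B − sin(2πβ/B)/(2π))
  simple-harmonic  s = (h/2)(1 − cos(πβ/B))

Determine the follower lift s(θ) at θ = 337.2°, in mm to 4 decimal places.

seg 1 [0°–213.5°] uniform, h=30: full span → s += 30 → s = 30.0000
seg 2 [213.5°–308.6°] uniform, h=12: full span → s += 12 → s = 42.0000
seg 3 [308.6°–360°] uniform, h=16: θ=337.2° here. β=28.6, B=51.4. 16·28.6/51.4 = 8.9027 → s = 50.9027

50.9027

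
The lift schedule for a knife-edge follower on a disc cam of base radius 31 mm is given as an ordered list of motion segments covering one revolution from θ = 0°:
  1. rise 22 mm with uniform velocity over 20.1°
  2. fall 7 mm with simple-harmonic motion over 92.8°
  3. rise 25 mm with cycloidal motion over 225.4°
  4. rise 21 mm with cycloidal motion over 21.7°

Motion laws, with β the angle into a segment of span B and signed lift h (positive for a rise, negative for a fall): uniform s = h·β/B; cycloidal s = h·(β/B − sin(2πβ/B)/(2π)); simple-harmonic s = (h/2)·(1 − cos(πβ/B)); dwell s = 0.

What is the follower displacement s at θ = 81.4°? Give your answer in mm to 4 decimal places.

seg 1 [0°–20.1°] uniform, h=22: full span → s += 22 → s = 22.0000
seg 2 [20.1°–112.9°] simple-harmonic, h=-7: θ=81.4° here. β=61.3, B=92.8. -7/2·(1 − cos(π·0.6606)) = -5.1915 → s = 16.8085

16.8085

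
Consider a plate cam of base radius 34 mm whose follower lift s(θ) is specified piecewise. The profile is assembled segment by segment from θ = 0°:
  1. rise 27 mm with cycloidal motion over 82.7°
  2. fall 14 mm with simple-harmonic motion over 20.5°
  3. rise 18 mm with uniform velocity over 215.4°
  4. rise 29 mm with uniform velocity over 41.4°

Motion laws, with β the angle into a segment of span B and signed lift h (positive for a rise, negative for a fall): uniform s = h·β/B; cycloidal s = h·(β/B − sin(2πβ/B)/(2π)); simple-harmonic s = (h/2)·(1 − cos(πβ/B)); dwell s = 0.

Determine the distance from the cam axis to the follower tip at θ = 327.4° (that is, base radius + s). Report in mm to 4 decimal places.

seg 1 [0°–82.7°] cycloidal, h=27: full span → s += 27 → s = 27.0000
seg 2 [82.7°–103.2°] simple-harmonic, h=-14: full span → s += -14 → s = 13.0000
seg 3 [103.2°–318.6°] uniform, h=18: full span → s += 18 → s = 31.0000
seg 4 [318.6°–360°] uniform, h=29: θ=327.4° here. β=8.8, B=41.4. 29·8.8/41.4 = 6.1643 → s = 37.1643
radial distance = base radius + s = 34 + 37.1643 = 71.1643

71.1643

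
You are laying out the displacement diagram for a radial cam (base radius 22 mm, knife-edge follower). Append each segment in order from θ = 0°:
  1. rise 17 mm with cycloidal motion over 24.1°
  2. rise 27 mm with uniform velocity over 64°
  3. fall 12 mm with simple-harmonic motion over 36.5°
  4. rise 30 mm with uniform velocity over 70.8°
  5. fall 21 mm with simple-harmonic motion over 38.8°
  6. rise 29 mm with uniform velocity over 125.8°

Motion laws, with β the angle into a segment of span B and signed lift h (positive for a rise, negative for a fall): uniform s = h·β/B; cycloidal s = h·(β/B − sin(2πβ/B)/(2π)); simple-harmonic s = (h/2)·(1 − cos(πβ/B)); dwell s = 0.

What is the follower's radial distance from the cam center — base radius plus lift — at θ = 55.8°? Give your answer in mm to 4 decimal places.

seg 1 [0°–24.1°] cycloidal, h=17: full span → s += 17 → s = 17.0000
seg 2 [24.1°–88.1°] uniform, h=27: θ=55.8° here. β=31.7, B=64. 27·31.7/64 = 13.3734 → s = 30.3734
radial distance = base radius + s = 22 + 30.3734 = 52.3734

52.3734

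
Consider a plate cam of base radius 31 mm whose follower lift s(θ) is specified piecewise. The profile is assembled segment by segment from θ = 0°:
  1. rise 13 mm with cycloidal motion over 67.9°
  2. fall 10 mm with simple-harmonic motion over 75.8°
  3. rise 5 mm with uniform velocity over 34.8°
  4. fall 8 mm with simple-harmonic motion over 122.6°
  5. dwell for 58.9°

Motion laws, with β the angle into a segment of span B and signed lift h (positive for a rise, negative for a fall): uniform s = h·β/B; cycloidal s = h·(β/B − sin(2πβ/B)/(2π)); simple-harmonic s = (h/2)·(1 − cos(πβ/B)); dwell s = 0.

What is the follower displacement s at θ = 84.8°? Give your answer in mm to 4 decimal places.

seg 1 [0°–67.9°] cycloidal, h=13: full span → s += 13 → s = 13.0000
seg 2 [67.9°–143.7°] simple-harmonic, h=-10: θ=84.8° here. β=16.9, B=75.8. -10/2·(1 − cos(π·0.2230)) = -1.1772 → s = 11.8228

11.8228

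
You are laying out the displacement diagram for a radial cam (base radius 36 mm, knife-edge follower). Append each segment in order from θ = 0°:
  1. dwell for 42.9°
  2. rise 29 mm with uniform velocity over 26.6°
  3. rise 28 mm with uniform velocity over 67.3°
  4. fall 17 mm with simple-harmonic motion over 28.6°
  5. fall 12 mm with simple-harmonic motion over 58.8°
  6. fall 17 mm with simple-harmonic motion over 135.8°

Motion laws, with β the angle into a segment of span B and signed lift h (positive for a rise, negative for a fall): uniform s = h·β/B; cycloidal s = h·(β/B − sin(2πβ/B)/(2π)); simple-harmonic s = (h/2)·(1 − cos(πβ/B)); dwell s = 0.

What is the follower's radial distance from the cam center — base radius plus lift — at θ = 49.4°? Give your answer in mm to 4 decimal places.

seg 1 [0°–42.9°] dwell: s stays 0.0000
seg 2 [42.9°–69.5°] uniform, h=29: θ=49.4° here. β=6.5, B=26.6. 29·6.5/26.6 = 7.0865 → s = 7.0865
radial distance = base radius + s = 36 + 7.0865 = 43.0865

43.0865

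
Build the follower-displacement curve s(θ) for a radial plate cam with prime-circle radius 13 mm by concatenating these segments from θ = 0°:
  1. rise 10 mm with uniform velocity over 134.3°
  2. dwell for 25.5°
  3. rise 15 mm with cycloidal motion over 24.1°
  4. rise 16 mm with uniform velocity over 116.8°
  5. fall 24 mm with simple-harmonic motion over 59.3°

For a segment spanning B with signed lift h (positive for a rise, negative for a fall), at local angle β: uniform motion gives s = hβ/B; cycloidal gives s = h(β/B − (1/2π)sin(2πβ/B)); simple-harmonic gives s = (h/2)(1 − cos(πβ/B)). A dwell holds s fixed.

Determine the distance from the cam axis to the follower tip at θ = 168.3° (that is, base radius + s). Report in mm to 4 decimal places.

seg 1 [0°–134.3°] uniform, h=10: full span → s += 10 → s = 10.0000
seg 2 [134.3°–159.8°] dwell: s stays 10.0000
seg 3 [159.8°–183.9°] cycloidal, h=15: θ=168.3° here. β=8.5, B=24.1. 15·(0.3527 − sin(2π·0.3527)/(2π)) = 3.3831 → s = 13.3831
radial distance = base radius + s = 13 + 13.3831 = 26.3831

26.3831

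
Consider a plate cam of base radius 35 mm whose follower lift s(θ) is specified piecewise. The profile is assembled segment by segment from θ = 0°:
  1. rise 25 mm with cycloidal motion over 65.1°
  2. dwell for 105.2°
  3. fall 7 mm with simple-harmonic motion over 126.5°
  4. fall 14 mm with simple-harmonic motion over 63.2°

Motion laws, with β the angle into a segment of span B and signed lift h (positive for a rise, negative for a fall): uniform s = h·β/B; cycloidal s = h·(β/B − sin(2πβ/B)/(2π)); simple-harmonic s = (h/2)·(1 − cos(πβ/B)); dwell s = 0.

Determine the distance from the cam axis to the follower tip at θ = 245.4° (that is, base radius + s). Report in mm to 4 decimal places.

seg 1 [0°–65.1°] cycloidal, h=25: full span → s += 25 → s = 25.0000
seg 2 [65.1°–170.3°] dwell: s stays 25.0000
seg 3 [170.3°–296.8°] simple-harmonic, h=-7: θ=245.4° here. β=75.1, B=126.5. -7/2·(1 − cos(π·0.5937)) = -4.5152 → s = 20.4848
radial distance = base radius + s = 35 + 20.4848 = 55.4848

55.4848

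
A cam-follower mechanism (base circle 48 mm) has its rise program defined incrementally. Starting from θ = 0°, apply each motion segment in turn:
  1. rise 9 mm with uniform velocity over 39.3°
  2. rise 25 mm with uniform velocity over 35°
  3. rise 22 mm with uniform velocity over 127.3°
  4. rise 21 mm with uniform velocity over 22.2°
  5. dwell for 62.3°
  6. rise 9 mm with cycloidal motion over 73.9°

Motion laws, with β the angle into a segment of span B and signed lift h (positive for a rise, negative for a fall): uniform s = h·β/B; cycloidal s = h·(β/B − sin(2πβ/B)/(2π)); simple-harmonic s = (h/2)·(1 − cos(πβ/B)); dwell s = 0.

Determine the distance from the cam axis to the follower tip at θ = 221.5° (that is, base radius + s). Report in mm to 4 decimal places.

seg 1 [0°–39.3°] uniform, h=9: full span → s += 9 → s = 9.0000
seg 2 [39.3°–74.3°] uniform, h=25: full span → s += 25 → s = 34.0000
seg 3 [74.3°–201.6°] uniform, h=22: full span → s += 22 → s = 56.0000
seg 4 [201.6°–223.8°] uniform, h=21: θ=221.5° here. β=19.9, B=22.2. 21·19.9/22.2 = 18.8243 → s = 74.8243
radial distance = base radius + s = 48 + 74.8243 = 122.8243

122.8243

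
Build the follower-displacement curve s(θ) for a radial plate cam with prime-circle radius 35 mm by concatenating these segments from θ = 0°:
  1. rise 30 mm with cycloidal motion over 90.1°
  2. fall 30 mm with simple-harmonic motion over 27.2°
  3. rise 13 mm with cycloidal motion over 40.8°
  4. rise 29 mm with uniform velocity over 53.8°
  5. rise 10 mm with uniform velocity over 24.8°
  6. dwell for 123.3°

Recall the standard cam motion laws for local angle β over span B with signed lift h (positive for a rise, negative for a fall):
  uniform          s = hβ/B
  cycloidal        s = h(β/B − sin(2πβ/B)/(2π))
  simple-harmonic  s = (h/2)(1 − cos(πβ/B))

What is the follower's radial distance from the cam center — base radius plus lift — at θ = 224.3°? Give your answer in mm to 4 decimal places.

seg 1 [0°–90.1°] cycloidal, h=30: full span → s += 30 → s = 30.0000
seg 2 [90.1°–117.3°] simple-harmonic, h=-30: full span → s += -30 → s = 0.0000
seg 3 [117.3°–158.1°] cycloidal, h=13: full span → s += 13 → s = 13.0000
seg 4 [158.1°–211.9°] uniform, h=29: full span → s += 29 → s = 42.0000
seg 5 [211.9°–236.7°] uniform, h=10: θ=224.3° here. β=12.4, B=24.8. 10·12.4/24.8 = 5.0000 → s = 47.0000
radial distance = base radius + s = 35 + 47.0000 = 82.0000

82.0000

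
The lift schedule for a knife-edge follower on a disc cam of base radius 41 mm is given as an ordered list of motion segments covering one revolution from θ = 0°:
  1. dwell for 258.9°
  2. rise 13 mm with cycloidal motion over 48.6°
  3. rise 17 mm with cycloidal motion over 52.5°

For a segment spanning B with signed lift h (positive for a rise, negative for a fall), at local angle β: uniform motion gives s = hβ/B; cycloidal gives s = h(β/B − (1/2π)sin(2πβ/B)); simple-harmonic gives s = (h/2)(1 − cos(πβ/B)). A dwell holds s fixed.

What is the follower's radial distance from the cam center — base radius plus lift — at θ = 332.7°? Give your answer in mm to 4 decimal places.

seg 1 [0°–258.9°] dwell: s stays 0.0000
seg 2 [258.9°–307.5°] cycloidal, h=13: full span → s += 13 → s = 13.0000
seg 3 [307.5°–360°] cycloidal, h=17: θ=332.7° here. β=25.2, B=52.5. 17·(0.4800 − sin(2π·0.4800)/(2π)) = 7.8209 → s = 20.8209
radial distance = base radius + s = 41 + 20.8209 = 61.8209

61.8209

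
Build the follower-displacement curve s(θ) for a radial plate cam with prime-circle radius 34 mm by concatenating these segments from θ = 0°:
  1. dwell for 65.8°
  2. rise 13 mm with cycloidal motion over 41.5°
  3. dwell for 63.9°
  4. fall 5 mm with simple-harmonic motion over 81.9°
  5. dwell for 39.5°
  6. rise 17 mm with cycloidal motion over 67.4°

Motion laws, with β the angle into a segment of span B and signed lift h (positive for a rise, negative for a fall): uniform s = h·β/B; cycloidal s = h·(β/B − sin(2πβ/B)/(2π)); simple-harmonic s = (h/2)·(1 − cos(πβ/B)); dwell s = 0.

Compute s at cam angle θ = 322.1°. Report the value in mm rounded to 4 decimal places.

seg 1 [0°–65.8°] dwell: s stays 0.0000
seg 2 [65.8°–107.3°] cycloidal, h=13: full span → s += 13 → s = 13.0000
seg 3 [107.3°–171.2°] dwell: s stays 13.0000
seg 4 [171.2°–253.1°] simple-harmonic, h=-5: full span → s += -5 → s = 8.0000
seg 5 [253.1°–292.6°] dwell: s stays 8.0000
seg 6 [292.6°–360°] cycloidal, h=17: θ=322.1° here. β=29.5, B=67.4. 17·(0.4377 − sin(2π·0.4377)/(2π)) = 6.4082 → s = 14.4082

14.4082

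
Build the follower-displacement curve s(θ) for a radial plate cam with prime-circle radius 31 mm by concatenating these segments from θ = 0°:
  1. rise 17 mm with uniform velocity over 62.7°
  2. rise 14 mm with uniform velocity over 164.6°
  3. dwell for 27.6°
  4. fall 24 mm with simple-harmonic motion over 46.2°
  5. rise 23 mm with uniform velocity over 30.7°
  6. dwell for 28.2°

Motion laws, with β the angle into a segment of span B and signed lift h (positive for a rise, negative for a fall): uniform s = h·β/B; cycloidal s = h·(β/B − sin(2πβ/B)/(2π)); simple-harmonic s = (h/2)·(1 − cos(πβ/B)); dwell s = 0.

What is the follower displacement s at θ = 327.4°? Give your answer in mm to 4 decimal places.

seg 1 [0°–62.7°] uniform, h=17: full span → s += 17 → s = 17.0000
seg 2 [62.7°–227.3°] uniform, h=14: full span → s += 14 → s = 31.0000
seg 3 [227.3°–254.9°] dwell: s stays 31.0000
seg 4 [254.9°–301.1°] simple-harmonic, h=-24: full span → s += -24 → s = 7.0000
seg 5 [301.1°–331.8°] uniform, h=23: θ=327.4° here. β=26.3, B=30.7. 23·26.3/30.7 = 19.7036 → s = 26.7036

26.7036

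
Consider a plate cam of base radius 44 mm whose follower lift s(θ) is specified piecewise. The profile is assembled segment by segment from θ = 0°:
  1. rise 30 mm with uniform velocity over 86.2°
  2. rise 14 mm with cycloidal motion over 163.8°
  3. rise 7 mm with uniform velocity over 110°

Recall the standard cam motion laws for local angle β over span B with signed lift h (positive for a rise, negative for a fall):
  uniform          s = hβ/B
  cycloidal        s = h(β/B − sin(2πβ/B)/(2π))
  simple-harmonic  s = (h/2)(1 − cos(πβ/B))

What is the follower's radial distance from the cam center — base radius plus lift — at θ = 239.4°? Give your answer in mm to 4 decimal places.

seg 1 [0°–86.2°] uniform, h=30: full span → s += 30 → s = 30.0000
seg 2 [86.2°–250°] cycloidal, h=14: θ=239.4° here. β=153.2, B=163.8. 14·(0.9353 − sin(2π·0.9353)/(2π)) = 13.9752 → s = 43.9752
radial distance = base radius + s = 44 + 43.9752 = 87.9752

87.9752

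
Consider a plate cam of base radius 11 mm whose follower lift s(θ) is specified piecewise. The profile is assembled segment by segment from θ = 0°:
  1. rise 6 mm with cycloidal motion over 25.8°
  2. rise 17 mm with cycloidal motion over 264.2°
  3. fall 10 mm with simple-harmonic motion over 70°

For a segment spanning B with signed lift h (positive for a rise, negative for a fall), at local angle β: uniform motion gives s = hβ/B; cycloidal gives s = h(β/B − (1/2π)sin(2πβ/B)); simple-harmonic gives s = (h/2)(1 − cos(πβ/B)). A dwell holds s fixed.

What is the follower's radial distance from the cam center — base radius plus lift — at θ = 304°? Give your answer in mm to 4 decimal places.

seg 1 [0°–25.8°] cycloidal, h=6: full span → s += 6 → s = 6.0000
seg 2 [25.8°–290°] cycloidal, h=17: full span → s += 17 → s = 23.0000
seg 3 [290°–360°] simple-harmonic, h=-10: θ=304° here. β=14, B=70. -10/2·(1 − cos(π·0.2000)) = -0.9549 → s = 22.0451
radial distance = base radius + s = 11 + 22.0451 = 33.0451

33.0451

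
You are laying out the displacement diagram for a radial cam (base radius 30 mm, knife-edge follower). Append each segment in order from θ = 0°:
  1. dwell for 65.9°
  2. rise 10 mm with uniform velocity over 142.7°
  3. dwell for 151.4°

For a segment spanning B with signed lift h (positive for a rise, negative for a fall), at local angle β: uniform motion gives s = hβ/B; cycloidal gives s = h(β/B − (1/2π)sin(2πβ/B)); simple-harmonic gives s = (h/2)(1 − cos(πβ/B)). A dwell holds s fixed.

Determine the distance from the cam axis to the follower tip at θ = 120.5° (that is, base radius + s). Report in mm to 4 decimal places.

seg 1 [0°–65.9°] dwell: s stays 0.0000
seg 2 [65.9°–208.6°] uniform, h=10: θ=120.5° here. β=54.6, B=142.7. 10·54.6/142.7 = 3.8262 → s = 3.8262
radial distance = base radius + s = 30 + 3.8262 = 33.8262

33.8262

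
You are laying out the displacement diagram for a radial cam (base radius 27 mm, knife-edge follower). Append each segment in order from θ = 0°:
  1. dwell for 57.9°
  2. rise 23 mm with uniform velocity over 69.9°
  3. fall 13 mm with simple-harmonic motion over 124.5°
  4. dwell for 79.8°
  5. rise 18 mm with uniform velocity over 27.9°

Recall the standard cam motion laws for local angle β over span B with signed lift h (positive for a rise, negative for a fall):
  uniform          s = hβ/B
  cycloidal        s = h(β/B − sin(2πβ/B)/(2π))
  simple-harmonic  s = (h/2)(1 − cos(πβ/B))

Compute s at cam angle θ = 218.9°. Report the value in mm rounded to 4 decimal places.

seg 1 [0°–57.9°] dwell: s stays 0.0000
seg 2 [57.9°–127.8°] uniform, h=23: full span → s += 23 → s = 23.0000
seg 3 [127.8°–252.3°] simple-harmonic, h=-13: θ=218.9° here. β=91.1, B=124.5. -13/2·(1 − cos(π·0.7317)) = -10.8249 → s = 12.1751

12.1751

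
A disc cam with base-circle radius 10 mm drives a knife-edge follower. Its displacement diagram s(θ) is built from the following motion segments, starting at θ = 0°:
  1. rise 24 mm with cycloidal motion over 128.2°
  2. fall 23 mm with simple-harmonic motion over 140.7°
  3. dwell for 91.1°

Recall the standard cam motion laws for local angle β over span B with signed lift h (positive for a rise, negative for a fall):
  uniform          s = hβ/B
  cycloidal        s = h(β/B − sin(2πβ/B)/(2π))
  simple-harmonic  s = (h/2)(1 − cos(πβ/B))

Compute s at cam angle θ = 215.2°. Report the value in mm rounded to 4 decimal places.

seg 1 [0°–128.2°] cycloidal, h=24: full span → s += 24 → s = 24.0000
seg 2 [128.2°–268.9°] simple-harmonic, h=-23: θ=215.2° here. β=87, B=140.7. -23/2·(1 − cos(π·0.6183)) = -15.6775 → s = 8.3225

8.3225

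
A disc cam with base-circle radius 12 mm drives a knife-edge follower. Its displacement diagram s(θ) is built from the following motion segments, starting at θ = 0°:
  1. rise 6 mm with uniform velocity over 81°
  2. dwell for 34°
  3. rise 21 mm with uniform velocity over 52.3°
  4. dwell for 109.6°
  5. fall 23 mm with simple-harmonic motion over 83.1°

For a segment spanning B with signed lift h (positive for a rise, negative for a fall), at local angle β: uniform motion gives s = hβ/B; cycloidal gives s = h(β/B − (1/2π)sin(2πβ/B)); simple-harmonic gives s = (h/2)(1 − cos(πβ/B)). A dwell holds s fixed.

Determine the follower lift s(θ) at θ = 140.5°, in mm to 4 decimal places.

seg 1 [0°–81°] uniform, h=6: full span → s += 6 → s = 6.0000
seg 2 [81°–115°] dwell: s stays 6.0000
seg 3 [115°–167.3°] uniform, h=21: θ=140.5° here. β=25.5, B=52.3. 21·25.5/52.3 = 10.2390 → s = 16.2390

16.2390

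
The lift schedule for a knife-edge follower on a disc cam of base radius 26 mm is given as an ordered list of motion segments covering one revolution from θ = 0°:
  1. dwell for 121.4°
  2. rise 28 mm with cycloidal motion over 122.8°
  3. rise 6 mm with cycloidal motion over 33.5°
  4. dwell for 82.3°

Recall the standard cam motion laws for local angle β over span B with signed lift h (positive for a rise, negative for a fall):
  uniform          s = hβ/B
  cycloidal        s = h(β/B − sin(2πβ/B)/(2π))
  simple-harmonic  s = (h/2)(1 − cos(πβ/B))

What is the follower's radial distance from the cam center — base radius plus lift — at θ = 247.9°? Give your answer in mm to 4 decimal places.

seg 1 [0°–121.4°] dwell: s stays 0.0000
seg 2 [121.4°–244.2°] cycloidal, h=28: full span → s += 28 → s = 28.0000
seg 3 [244.2°–277.7°] cycloidal, h=6: θ=247.9° here. β=3.7, B=33.5. 6·(0.1104 − sin(2π·0.1104)/(2π)) = 0.0519 → s = 28.0519
radial distance = base radius + s = 26 + 28.0519 = 54.0519

54.0519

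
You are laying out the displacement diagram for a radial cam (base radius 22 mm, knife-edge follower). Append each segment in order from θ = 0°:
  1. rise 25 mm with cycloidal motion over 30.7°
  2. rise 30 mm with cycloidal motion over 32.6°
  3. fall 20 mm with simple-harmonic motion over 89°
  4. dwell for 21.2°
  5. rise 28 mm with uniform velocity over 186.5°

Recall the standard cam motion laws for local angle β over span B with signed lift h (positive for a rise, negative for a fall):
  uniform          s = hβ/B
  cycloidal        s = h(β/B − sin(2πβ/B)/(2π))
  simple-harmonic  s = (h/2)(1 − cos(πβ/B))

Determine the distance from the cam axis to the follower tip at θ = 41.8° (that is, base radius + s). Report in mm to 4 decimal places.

seg 1 [0°–30.7°] cycloidal, h=25: full span → s += 25 → s = 25.0000
seg 2 [30.7°–63.3°] cycloidal, h=30: θ=41.8° here. β=11.1, B=32.6. 30·(0.3405 − sin(2π·0.3405)/(2π)) = 6.1913 → s = 31.1913
radial distance = base radius + s = 22 + 31.1913 = 53.1913

53.1913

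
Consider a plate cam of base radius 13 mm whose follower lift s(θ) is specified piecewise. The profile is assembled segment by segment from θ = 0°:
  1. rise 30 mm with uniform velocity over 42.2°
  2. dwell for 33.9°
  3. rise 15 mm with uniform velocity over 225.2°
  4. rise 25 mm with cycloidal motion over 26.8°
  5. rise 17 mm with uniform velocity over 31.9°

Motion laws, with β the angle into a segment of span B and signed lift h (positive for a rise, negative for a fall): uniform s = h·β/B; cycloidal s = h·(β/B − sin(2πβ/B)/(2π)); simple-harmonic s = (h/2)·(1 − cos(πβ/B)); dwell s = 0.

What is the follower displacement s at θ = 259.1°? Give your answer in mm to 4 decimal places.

seg 1 [0°–42.2°] uniform, h=30: full span → s += 30 → s = 30.0000
seg 2 [42.2°–76.1°] dwell: s stays 30.0000
seg 3 [76.1°–301.3°] uniform, h=15: θ=259.1° here. β=183, B=225.2. 15·183/225.2 = 12.1892 → s = 42.1892

42.1892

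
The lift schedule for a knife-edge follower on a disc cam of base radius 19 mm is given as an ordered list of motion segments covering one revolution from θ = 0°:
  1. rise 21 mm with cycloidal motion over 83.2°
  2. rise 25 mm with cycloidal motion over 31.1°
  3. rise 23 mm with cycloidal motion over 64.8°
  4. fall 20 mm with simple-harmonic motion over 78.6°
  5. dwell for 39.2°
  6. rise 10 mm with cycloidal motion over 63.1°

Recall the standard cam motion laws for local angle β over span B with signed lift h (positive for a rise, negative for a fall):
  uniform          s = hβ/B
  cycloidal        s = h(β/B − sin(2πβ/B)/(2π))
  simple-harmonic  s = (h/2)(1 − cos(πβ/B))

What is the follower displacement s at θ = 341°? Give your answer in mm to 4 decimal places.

seg 1 [0°–83.2°] cycloidal, h=21: full span → s += 21 → s = 21.0000
seg 2 [83.2°–114.3°] cycloidal, h=25: full span → s += 25 → s = 46.0000
seg 3 [114.3°–179.1°] cycloidal, h=23: full span → s += 23 → s = 69.0000
seg 4 [179.1°–257.7°] simple-harmonic, h=-20: full span → s += -20 → s = 49.0000
seg 5 [257.7°–296.9°] dwell: s stays 49.0000
seg 6 [296.9°–360°] cycloidal, h=10: θ=341° here. β=44.1, B=63.1. 10·(0.6989 − sin(2π·0.6989)/(2π)) = 8.4991 → s = 57.4991

57.4991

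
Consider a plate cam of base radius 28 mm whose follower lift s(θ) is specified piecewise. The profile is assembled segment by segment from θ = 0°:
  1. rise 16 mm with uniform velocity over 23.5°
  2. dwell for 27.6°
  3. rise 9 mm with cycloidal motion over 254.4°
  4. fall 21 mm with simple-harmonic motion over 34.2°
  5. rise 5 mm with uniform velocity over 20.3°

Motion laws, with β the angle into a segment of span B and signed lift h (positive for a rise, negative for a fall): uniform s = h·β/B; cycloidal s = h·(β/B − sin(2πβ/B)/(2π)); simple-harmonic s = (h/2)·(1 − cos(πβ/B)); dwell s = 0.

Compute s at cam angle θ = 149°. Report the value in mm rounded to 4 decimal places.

seg 1 [0°–23.5°] uniform, h=16: full span → s += 16 → s = 16.0000
seg 2 [23.5°–51.1°] dwell: s stays 16.0000
seg 3 [51.1°–305.5°] cycloidal, h=9: θ=149° here. β=97.9, B=254.4. 9·(0.3848 − sin(2π·0.3848)/(2π)) = 2.5150 → s = 18.5150

18.5150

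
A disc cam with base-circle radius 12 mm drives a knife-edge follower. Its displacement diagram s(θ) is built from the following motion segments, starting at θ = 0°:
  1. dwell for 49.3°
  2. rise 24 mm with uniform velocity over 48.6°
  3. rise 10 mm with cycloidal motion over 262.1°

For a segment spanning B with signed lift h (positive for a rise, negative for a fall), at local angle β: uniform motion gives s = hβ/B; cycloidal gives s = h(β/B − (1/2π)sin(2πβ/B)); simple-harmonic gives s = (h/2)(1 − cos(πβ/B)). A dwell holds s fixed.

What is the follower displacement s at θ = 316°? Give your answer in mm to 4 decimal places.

seg 1 [0°–49.3°] dwell: s stays 0.0000
seg 2 [49.3°–97.9°] uniform, h=24: full span → s += 24 → s = 24.0000
seg 3 [97.9°–360°] cycloidal, h=10: θ=316° here. β=218.1, B=262.1. 10·(0.8321 − sin(2π·0.8321)/(2π)) = 9.7056 → s = 33.7056

33.7056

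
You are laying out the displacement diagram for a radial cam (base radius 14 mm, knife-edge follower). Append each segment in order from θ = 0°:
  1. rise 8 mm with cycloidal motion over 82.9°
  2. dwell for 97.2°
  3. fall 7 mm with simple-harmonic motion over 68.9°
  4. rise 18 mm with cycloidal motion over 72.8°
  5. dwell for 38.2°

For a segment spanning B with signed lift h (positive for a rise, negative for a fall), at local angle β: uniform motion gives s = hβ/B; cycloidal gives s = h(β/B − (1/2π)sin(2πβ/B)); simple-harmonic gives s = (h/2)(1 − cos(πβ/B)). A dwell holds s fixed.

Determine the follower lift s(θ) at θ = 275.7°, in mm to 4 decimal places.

seg 1 [0°–82.9°] cycloidal, h=8: full span → s += 8 → s = 8.0000
seg 2 [82.9°–180.1°] dwell: s stays 8.0000
seg 3 [180.1°–249°] simple-harmonic, h=-7: full span → s += -7 → s = 1.0000
seg 4 [249°–321.8°] cycloidal, h=18: θ=275.7° here. β=26.7, B=72.8. 18·(0.3668 − sin(2π·0.3668)/(2π)) = 4.4738 → s = 5.4738

5.4738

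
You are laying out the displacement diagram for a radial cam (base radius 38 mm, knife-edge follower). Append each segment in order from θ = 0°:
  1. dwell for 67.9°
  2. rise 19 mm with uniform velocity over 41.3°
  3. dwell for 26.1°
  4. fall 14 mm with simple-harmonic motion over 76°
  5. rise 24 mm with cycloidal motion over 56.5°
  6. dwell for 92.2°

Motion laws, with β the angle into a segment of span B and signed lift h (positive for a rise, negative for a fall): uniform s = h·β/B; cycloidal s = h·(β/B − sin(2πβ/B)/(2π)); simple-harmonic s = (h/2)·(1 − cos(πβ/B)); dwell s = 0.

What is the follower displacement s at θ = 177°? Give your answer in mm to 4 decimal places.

seg 1 [0°–67.9°] dwell: s stays 0.0000
seg 2 [67.9°–109.2°] uniform, h=19: full span → s += 19 → s = 19.0000
seg 3 [109.2°–135.3°] dwell: s stays 19.0000
seg 4 [135.3°–211.3°] simple-harmonic, h=-14: θ=177° here. β=41.7, B=76. -14/2·(1 − cos(π·0.5487)) = -8.0665 → s = 10.9335

10.9335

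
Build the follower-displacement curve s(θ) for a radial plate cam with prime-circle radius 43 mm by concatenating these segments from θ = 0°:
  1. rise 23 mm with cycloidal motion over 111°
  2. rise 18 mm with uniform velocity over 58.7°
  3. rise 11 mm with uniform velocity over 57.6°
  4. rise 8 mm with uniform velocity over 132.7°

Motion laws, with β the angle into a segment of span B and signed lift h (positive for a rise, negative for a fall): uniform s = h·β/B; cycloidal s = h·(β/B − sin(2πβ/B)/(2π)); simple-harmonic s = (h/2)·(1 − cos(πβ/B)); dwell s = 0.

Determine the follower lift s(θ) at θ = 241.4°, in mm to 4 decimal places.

seg 1 [0°–111°] cycloidal, h=23: full span → s += 23 → s = 23.0000
seg 2 [111°–169.7°] uniform, h=18: full span → s += 18 → s = 41.0000
seg 3 [169.7°–227.3°] uniform, h=11: full span → s += 11 → s = 52.0000
seg 4 [227.3°–360°] uniform, h=8: θ=241.4° here. β=14.1, B=132.7. 8·14.1/132.7 = 0.8500 → s = 52.8500

52.8500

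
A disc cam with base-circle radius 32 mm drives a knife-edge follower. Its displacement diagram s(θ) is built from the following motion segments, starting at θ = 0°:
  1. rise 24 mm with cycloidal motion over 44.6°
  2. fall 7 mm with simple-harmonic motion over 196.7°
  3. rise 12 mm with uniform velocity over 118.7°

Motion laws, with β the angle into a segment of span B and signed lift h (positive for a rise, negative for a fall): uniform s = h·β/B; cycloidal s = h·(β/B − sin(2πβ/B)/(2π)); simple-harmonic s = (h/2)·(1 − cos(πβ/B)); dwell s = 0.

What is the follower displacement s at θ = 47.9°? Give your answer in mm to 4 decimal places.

seg 1 [0°–44.6°] cycloidal, h=24: full span → s += 24 → s = 24.0000
seg 2 [44.6°–241.3°] simple-harmonic, h=-7: θ=47.9° here. β=3.3, B=196.7. -7/2·(1 − cos(π·0.0168)) = -0.0049 → s = 23.9951

23.9951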